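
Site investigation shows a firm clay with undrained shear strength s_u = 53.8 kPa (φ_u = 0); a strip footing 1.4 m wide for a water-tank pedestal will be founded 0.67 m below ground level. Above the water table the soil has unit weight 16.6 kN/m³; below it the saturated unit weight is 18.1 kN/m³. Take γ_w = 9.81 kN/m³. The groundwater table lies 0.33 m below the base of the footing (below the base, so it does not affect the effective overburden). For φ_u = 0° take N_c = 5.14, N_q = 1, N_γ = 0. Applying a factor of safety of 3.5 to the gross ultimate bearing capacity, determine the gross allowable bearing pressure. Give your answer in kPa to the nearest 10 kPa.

q = γ·D_f = 16.6 × 0.67 = 11.122 kPa.
c·N_c = 53.8 × 5.14 = 276.53 kPa
q·N_q = 11.122 × 1 = 11.122 kPa
q_ult = 276.53 + 11.122 = 287.65 kPa.
q_all = q_ult / FS = 287.65 / 3.5 = 82.187 kPa.

q_all ≈ 80 kPa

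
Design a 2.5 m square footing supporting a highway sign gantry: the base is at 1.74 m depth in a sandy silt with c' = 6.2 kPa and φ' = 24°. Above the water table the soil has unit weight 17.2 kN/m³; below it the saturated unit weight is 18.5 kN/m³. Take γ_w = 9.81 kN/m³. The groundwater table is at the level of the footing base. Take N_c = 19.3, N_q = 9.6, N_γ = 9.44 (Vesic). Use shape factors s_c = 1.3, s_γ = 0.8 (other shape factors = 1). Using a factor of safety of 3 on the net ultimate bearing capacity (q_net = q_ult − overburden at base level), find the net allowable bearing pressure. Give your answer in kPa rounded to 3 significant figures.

q = γ·D_f = 17.2 × 1.74 = 29.928 kPa.
For the ½γBN_γ term take γ' = 18.5 − 9.81 = 8.69 kN/m³ (soil below base is submerged).
c·N_c·s_c = 6.2 × 19.3 × 1.3 = 155.56 kPa
q·N_q = 29.928 × 9.6 = 287.31 kPa
0.5·γ·B·N_γ·s_γ = 0.5 × 8.69 × 2.5 × 9.44 × 0.8 = 82.034 kPa
q_ult = 155.56 + 287.31 + 82.034 = 524.9 kPa.
q_net = 524.9 − 29.928 = 494.97 kPa.
q_all(net) = 494.97 / 3 = 164.99 kPa.

q_all(net) ≈ 165 kPa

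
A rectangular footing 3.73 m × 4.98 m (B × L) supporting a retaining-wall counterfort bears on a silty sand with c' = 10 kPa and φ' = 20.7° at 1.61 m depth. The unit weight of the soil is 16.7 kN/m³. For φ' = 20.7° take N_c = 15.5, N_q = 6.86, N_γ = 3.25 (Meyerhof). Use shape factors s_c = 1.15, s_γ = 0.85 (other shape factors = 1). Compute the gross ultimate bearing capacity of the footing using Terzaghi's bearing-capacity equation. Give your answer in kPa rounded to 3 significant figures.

Effective surcharge at the founding depth q = γ·D_f = 16.7 × 1.61 = 26.887 kPa.
q_ult = c·N_c·s_c + q·N_q + 0.5·γ·B·N_γ·s_γ
     = 10 × 15.5 × 1.15 + 26.887 × 6.86 + 0.5 × 16.7 × 3.73 × 3.25 × 0.85
     = 178.25 + 184.44 + 86.039 = 448.73 kPa.

q_ult ≈ 449 kPa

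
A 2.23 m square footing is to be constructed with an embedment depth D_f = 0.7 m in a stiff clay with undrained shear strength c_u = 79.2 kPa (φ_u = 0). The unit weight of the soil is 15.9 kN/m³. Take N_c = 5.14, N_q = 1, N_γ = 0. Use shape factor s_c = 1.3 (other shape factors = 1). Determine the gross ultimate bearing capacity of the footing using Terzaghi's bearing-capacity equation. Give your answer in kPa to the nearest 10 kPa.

Effective surcharge at the founding depth q = γ·D_f = 15.9 × 0.7 = 11.13 kPa.
q_ult = c·N_c·s_c + q·N_q
     = 79.2 × 5.14 × 1.3 + 11.13 × 1
     = 529.21 + 11.13 = 540.34 kPa.

q_ult ≈ 540 kPa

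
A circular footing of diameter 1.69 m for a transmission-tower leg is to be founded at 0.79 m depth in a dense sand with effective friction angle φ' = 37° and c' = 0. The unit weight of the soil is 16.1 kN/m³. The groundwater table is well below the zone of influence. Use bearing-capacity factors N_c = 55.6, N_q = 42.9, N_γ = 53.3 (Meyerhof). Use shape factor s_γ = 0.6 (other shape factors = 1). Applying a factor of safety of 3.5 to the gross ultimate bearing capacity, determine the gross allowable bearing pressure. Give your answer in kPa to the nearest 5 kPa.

Effective surcharge at the founding depth q = γ·D_f = 16.1 × 0.79 = 12.719 kPa.
q_ult = q·N_q + 0.5·γ·B·N_γ·s_γ
     = 12.719 × 42.9 + 0.5 × 16.1 × 1.69 × 53.3 × 0.6
     = 545.65 + 435.07 = 980.72 kPa.
q_all = q_ult / FS = 980.72 / 3.5 = 280.2 kPa.

q_all ≈ 280 kPa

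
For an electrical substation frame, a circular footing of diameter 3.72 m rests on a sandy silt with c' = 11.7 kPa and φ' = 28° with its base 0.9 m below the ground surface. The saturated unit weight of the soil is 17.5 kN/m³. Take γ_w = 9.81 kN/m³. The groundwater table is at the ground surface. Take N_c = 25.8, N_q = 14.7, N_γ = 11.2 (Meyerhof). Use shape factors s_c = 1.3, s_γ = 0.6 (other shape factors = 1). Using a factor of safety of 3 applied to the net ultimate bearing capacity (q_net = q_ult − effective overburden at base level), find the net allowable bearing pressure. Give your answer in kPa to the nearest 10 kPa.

With the water table at the surface the whole profile is submerged: γ' = 17.5 − 9.81 = 7.69 kN/m³, so q = γ'·D_f = 6.921 kPa; the same γ' applies in the ½γBN_γ term.
q_ult = c·N_c·s_c + q·N_q + 0.5·γ·B·N_γ·s_γ
     = 11.7 × 25.8 × 1.3 + 6.921 × 14.7 + 0.5 × 7.69 × 3.72 × 11.2 × 0.6
     = 392.42 + 101.74 + 96.119 = 590.28 kPa.
Net ultimate: q_net = 590.28 − 6.921 = 583.35 kPa.
q_all(net) = 583.35 / 3 = 194.45 kPa.

q_all(net) ≈ 190 kPa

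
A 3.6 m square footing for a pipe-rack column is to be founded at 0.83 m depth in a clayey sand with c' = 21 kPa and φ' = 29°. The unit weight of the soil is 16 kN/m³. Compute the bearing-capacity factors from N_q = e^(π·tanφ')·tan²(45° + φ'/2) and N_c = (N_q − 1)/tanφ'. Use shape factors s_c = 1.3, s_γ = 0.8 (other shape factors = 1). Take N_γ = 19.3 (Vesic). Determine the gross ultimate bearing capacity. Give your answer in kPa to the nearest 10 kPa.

q_ult ≈ 1420 kPa

tan29° = 0.5543, so N_q = e^(π×0.5543)·tan²(59.5°) = 5.705 × 2.882 = 16.44.
N_c = (16.44 − 1)/tan29° = 27.86.
q = γ·D_f = 16 × 0.83 = 13.28 kPa.
c·N_c·s_c = 21 × 27.86 × 1.3 = 760.59 kPa
q·N_q = 13.28 × 16.443 = 218.37 kPa
0.5·γ·B·N_γ·s_γ = 0.5 × 16 × 3.6 × 19.3 × 0.8 = 444.67 kPa
q_ult = 760.59 + 218.37 + 444.67 = 1423.6 kPa.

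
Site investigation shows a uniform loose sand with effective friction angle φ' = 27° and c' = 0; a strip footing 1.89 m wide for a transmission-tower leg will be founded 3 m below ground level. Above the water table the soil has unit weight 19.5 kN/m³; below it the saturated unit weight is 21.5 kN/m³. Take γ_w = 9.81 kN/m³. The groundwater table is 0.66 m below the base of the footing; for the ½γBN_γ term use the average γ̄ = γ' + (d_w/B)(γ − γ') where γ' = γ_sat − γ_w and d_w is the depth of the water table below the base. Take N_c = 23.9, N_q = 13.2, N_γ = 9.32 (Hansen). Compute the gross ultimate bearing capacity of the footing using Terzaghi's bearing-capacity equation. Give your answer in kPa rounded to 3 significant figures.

q_ult ≈ 899 kPa

q = γ·D_f = 19.5 × 3 = 58.5 kPa.
γ' = 11.69 kN/m³; averaging over the depth B below the base, γ̄ = γ' + (d_w/B)(γ − γ') = 14.417 kN/m³.
q·N_q = 58.5 × 13.2 = 772.2 kPa
0.5·γ·B·N_γ = 0.5 × 14.417 × 1.89 × 9.32 = 126.98 kPa
q_ult = 772.2 + 126.98 = 899.18 kPa.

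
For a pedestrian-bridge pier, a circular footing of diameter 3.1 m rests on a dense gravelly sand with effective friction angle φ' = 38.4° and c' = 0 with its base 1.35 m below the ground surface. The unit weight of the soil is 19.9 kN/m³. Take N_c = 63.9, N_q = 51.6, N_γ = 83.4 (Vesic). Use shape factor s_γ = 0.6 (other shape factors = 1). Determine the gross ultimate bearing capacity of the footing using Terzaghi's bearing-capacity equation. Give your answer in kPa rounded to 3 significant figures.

q_ult ≈ 2930 kPa

Overburden at base level: q = 19.9 × 1.35 = 26.865 kPa.
Surcharge term q·N_q = 26.865 × 51.6 = 1386.2 kPa; self-weight term 0.5·γ·B·N_γ·s_γ = 0.5 × 19.9 × 3.1 × 83.4 × 0.6 = 1543.5 kPa.
q_ult = 1386.2 + 1543.5 = 2929.7 kPa.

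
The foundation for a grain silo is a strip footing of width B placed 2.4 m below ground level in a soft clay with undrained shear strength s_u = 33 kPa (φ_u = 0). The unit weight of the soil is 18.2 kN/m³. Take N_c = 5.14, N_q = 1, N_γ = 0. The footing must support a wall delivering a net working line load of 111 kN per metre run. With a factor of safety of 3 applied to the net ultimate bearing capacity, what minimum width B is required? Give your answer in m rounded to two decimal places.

B = 1.96 m

Effective surcharge at the founding depth q = γ·D_f = 18.2 × 2.4 = 43.68 kPa.
q_ult = c·N_c + q·N_q
     = 33 × 5.14 + 43.68 × 1
     = 169.62 + 43.68 = 213.3 kPa.
For φ = 0 the ½γBN_γ term vanishes, so q_ult is independent of B. q_net = 213.3 − 43.68 = 169.62 kPa; q_all(net) = 169.62/3 = 56.54 kPa.
Required width B = w / q_all(net) = 111 / 56.54 = 1.963 m.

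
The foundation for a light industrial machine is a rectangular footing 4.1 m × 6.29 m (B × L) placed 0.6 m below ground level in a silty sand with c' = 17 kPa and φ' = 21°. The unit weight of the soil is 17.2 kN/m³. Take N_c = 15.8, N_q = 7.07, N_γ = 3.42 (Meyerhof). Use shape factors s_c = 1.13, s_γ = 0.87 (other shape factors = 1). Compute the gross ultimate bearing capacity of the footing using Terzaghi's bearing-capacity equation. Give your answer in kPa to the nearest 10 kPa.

Effective surcharge at the founding depth q = γ·D_f = 17.2 × 0.6 = 10.32 kPa.
q_ult = c·N_c·s_c + q·N_q + 0.5·γ·B·N_γ·s_γ
     = 17 × 15.8 × 1.13 + 10.32 × 7.07 + 0.5 × 17.2 × 4.1 × 3.42 × 0.87
     = 303.52 + 72.962 + 104.91 = 481.39 kPa.

q_ult ≈ 480 kPa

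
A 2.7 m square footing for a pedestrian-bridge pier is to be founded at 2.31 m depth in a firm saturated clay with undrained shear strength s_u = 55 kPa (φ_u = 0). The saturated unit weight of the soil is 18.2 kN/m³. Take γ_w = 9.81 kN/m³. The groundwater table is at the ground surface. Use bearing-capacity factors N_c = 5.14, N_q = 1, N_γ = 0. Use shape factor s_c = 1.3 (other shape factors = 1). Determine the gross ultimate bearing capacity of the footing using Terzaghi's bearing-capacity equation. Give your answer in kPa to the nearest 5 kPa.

q_ult ≈ 385 kPa

Water table at ground surface, so effective unit weight γ' = 18.2 − 9.81 = 8.39 kN/m³ is used throughout; overburden q = 8.39 × 2.31 = 19.381 kPa.
Cohesion term c·N_c·s_c = 55 × 5.14 × 1.3 = 367.51 kPa; surcharge term q·N_q = 19.381 × 1 = 19.381 kPa.
q_ult = 367.51 + 19.381 = 386.89 kPa.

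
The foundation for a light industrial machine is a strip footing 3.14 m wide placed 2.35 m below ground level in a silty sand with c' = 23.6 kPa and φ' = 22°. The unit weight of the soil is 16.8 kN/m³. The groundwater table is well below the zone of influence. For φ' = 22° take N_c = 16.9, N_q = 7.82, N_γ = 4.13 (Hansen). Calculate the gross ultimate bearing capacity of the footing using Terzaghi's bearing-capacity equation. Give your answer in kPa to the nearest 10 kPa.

Effective surcharge at the founding depth q = γ·D_f = 16.8 × 2.35 = 39.48 kPa.
q_ult = c·N_c + q·N_q + 0.5·γ·B·N_γ
     = 23.6 × 16.9 + 39.48 × 7.82 + 0.5 × 16.8 × 3.14 × 4.13
     = 398.84 + 308.73 + 108.93 = 816.51 kPa.

q_ult ≈ 820 kPa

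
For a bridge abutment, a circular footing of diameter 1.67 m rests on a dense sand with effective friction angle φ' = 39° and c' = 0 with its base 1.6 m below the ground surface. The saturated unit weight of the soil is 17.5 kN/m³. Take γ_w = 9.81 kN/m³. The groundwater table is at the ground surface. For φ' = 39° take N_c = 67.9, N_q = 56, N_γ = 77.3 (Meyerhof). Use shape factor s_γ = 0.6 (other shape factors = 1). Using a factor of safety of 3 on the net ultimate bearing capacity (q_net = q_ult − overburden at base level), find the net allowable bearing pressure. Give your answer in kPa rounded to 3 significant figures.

With the water table at the surface the whole profile is submerged: γ' = 17.5 − 9.81 = 7.69 kN/m³, so q = γ'·D_f = 12.304 kPa; the same γ' applies in the ½γBN_γ term.
q_ult = q·N_q + 0.5·γ·B·N_γ·s_γ
     = 12.304 × 56 + 0.5 × 7.69 × 1.67 × 77.3 × 0.6
     = 689.02 + 297.81 = 986.84 kPa.
q_net = 986.84 − 12.304 = 974.53 kPa.
q_all(net) = 974.53 / 3 = 324.84 kPa.

q_all(net) ≈ 325 kPa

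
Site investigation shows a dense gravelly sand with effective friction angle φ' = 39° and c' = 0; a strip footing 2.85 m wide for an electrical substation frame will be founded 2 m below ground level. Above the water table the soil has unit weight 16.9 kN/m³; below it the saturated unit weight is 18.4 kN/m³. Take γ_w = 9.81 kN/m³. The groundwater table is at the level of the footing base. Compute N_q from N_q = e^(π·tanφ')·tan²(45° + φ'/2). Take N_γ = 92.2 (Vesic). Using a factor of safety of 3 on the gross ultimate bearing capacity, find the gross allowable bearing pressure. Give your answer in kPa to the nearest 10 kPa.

N_q = e^(π·tan39°)·tan²(64.5°) = 55.96.
q = γ·D_f = 16.9 × 2 = 33.8 kPa.
For the ½γBN_γ term take γ' = 18.4 − 9.81 = 8.59 kN/m³ (soil below base is submerged).
q·N_q = 33.8 × 55.957 = 1891.4 kPa
0.5·γ·B·N_γ = 0.5 × 8.59 × 2.85 × 92.2 = 1128.6 kPa
q_ult = 1891.4 + 1128.6 = 3020 kPa.
q_all = 3020 / 3 = 1006.7 kPa.

q_all ≈ 1010 kPa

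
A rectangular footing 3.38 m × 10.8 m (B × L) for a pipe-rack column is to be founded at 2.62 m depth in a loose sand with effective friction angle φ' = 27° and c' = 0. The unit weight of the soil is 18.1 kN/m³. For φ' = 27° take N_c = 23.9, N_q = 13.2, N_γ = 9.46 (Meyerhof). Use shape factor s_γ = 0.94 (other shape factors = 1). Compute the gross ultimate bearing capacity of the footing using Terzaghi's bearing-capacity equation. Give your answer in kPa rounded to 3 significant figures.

q_ult ≈ 898 kPa

q = γ·D_f = 18.1 × 2.62 = 47.422 kPa.
q·N_q = 47.422 × 13.2 = 625.97 kPa
0.5·γ·B·N_γ·s_γ = 0.5 × 18.1 × 3.38 × 9.46 × 0.94 = 272.01 kPa
q_ult = 625.97 + 272.01 = 897.98 kPa.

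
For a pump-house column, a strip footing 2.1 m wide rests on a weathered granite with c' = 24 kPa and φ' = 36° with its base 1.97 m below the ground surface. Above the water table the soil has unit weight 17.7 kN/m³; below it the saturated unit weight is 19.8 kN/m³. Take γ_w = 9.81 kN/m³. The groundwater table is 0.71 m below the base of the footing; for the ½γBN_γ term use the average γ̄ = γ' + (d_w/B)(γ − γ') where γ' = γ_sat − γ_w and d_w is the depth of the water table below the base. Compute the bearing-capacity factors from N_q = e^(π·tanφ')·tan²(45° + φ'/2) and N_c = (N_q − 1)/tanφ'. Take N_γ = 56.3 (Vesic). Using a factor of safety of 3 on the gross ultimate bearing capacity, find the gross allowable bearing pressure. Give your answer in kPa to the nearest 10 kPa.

N_q = e^(π·tan36°)·tan²(63°) = 37.75; N_c = (N_q − 1)/tanφ' = 50.59.
q = γ·D_f = 17.7 × 1.97 = 34.869 kPa.
γ' = 9.99 kN/m³; averaging over the depth B below the base, γ̄ = γ' + (d_w/B)(γ − γ') = 12.597 kN/m³.
c·N_c = 24 × 50.585 = 1214.1 kPa
q·N_q = 34.869 × 37.752 = 1316.4 kPa
0.5·γ·B·N_γ = 0.5 × 12.597 × 2.1 × 56.3 = 744.65 kPa
q_ult = 1214.1 + 1316.4 + 744.65 = 3275.1 kPa.
q_all = 3275.1 / 3 = 1091.7 kPa.

q_all ≈ 1090 kPa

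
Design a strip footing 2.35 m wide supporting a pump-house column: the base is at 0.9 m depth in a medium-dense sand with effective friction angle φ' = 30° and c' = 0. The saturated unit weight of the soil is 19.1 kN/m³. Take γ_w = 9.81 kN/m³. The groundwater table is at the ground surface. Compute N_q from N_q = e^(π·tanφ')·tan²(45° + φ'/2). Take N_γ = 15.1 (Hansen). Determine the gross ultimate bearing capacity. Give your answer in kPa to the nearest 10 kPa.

tan30° = 0.5774, so N_q = e^(π×0.5774)·tan²(60°) = 6.134 × 3.0 = 18.4.
With the water table at the surface the whole profile is submerged: γ' = 19.1 − 9.81 = 9.29 kN/m³, so q = γ'·D_f = 8.361 kPa; the same γ' applies in the ½γBN_γ term.
q_ult = q·N_q + 0.5·γ·B·N_γ
     = 8.361 × 18.401 + 0.5 × 9.29 × 2.35 × 15.1
     = 153.85 + 164.83 = 318.68 kPa.

q_ult ≈ 320 kPa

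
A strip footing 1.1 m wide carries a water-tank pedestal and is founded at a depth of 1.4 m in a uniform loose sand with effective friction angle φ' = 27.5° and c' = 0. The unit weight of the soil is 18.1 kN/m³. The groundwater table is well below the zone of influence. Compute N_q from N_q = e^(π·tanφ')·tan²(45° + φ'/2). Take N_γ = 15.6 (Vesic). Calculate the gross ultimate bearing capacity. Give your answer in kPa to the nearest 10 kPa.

tan27.5° = 0.5206, so N_q = e^(π×0.5206)·tan²(58.75°) = 5.132 × 2.716 = 13.94.
Overburden at base level: q = 18.1 × 1.4 = 25.34 kPa.
Surcharge term q·N_q = 25.34 × 13.936 = 353.14 kPa; self-weight term 0.5·γ·B·N_γ = 0.5 × 18.1 × 1.1 × 15.6 = 155.3 kPa.
q_ult = 353.14 + 155.3 = 508.44 kPa.

q_ult ≈ 510 kPa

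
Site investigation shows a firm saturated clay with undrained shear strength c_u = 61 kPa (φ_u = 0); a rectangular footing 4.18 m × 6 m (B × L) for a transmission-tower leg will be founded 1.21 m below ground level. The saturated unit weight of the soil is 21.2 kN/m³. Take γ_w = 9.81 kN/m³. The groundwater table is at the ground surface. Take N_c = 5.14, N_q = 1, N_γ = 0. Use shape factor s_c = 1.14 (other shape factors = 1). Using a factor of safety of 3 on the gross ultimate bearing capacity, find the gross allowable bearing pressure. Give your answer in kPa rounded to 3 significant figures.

Water table at ground surface, so effective unit weight γ' = 21.2 − 9.81 = 11.39 kN/m³ is used throughout; overburden q = 11.39 × 1.21 = 13.782 kPa.
Cohesion term c·N_c·s_c = 61 × 5.14 × 1.14 = 357.44 kPa; surcharge term q·N_q = 13.782 × 1 = 13.782 kPa.
q_ult = 357.44 + 13.782 = 371.22 kPa.
q_all = 371.22 / 3 = 123.74 kPa.

q_all ≈ 124 kPa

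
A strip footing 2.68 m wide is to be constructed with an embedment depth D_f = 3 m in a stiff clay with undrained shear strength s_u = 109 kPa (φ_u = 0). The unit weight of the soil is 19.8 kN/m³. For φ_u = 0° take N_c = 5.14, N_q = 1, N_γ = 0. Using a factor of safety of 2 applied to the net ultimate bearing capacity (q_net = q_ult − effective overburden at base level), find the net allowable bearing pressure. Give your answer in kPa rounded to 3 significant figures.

Effective surcharge at the founding depth q = γ·D_f = 19.8 × 3 = 59.4 kPa.
q_ult = c·N_c + q·N_q
     = 109 × 5.14 + 59.4 × 1
     = 560.26 + 59.4 = 619.66 kPa.
Net ultimate: q_net = 619.66 − 59.4 = 560.26 kPa.
q_all(net) = 560.26 / 2 = 280.13 kPa.

q_all(net) ≈ 280 kPa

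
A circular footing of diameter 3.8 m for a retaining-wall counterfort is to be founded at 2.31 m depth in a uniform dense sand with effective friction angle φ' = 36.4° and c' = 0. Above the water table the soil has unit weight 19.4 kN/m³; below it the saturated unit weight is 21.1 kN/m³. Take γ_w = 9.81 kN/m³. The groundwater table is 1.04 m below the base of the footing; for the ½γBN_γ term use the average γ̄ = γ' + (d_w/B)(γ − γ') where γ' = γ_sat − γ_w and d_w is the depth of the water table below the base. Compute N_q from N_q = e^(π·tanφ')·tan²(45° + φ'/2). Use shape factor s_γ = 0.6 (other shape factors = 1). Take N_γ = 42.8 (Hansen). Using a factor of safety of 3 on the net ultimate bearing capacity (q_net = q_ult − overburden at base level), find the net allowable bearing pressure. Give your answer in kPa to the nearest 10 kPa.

q_all(net) ≈ 800 kPa

N_q = e^(π·tan36.4°)·tan²(63.2°) = 39.73.
Effective surcharge at the founding depth q = γ·D_f = 19.4 × 2.31 = 44.814 kPa.
With d_w = 1.04 m < B, γ̄ = 11.29 + (1.04/3.8) × (19.4 − 11.29) = 13.51 kN/m³.
q_ult = q·N_q + 0.5·γ·B·N_γ·s_γ
     = 44.814 × 39.727 + 0.5 × 13.51 × 3.8 × 42.8 × 0.6
     = 1780.3 + 659.16 = 2439.5 kPa.
q_net = 2439.5 − 44.814 = 2394.7 kPa.
q_all(net) = 2394.7 / 3 = 798.23 kPa.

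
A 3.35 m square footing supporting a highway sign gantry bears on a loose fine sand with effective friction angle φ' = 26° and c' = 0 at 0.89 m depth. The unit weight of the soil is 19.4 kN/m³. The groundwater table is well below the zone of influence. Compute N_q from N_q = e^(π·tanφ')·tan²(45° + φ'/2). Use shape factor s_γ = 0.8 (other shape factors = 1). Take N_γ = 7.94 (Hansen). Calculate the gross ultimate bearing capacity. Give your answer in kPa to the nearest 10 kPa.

tan26° = 0.4877, so N_q = e^(π×0.4877)·tan²(58°) = 4.629 × 2.561 = 11.85.
Effective surcharge at the founding depth q = γ·D_f = 19.4 × 0.89 = 17.266 kPa.
q_ult = q·N_q + 0.5·γ·B·N_γ·s_γ
     = 17.266 × 11.854 + 0.5 × 19.4 × 3.35 × 7.94 × 0.8
     = 204.67 + 206.41 = 411.08 kPa.

q_ult ≈ 410 kPa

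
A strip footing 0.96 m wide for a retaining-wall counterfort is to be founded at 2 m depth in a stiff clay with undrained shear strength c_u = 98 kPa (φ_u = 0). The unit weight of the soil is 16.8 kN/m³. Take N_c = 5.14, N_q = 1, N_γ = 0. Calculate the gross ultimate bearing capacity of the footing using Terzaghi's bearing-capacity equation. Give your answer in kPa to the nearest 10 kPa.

q = γ·D_f = 16.8 × 2 = 33.6 kPa.
c·N_c = 98 × 5.14 = 503.72 kPa
q·N_q = 33.6 × 1 = 33.6 kPa
q_ult = 503.72 + 33.6 = 537.32 kPa.

q_ult ≈ 540 kPa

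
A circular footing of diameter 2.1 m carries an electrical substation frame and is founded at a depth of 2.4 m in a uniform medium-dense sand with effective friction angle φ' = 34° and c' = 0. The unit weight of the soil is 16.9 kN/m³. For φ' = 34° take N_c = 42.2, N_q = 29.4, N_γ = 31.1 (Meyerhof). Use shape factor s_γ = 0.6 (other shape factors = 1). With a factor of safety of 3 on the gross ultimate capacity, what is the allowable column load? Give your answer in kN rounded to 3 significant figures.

P_all ≈ 1760 kN

Effective surcharge at the founding depth q = γ·D_f = 16.9 × 2.4 = 40.56 kPa.
q_ult = q·N_q + 0.5·γ·B·N_γ·s_γ
     = 40.56 × 29.4 + 0.5 × 16.9 × 2.1 × 31.1 × 0.6
     = 1192.5 + 331.12 = 1523.6 kPa.
Gross allowable pressure q_all = 1523.6 / 3 = 507.86 kPa.
Footing area = 3.4636 m², so allowable column load = 507.86 × 3.4636 = 1759 kN.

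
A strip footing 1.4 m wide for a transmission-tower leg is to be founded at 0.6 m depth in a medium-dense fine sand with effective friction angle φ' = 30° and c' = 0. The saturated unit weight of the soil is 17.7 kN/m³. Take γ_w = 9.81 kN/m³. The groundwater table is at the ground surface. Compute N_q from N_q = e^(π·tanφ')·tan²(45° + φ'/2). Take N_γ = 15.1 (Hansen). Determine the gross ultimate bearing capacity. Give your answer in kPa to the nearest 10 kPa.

q_ult ≈ 170 kPa

tan30° = 0.5774, so N_q = e^(π×0.5774)·tan²(60°) = 6.134 × 3.0 = 18.4.
γ' = 17.7 − 9.81 = 7.89 kN/m³ (submerged throughout). q = 7.89 × 0.6 = 4.734 kPa; the same γ' applies in the ½γBN_γ term.
q·N_q = 4.734 × 18.401 = 87.111 kPa
0.5·γ·B·N_γ = 0.5 × 7.89 × 1.4 × 15.1 = 83.397 kPa
q_ult = 87.111 + 83.397 = 170.51 kPa.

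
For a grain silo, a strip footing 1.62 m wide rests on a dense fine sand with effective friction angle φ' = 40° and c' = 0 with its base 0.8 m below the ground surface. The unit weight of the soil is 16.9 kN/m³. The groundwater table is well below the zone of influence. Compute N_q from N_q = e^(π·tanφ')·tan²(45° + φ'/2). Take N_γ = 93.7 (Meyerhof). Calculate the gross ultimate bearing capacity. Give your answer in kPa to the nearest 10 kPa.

q_ult ≈ 2150 kPa

tan40° = 0.8391, so N_q = e^(π×0.8391)·tan²(65°) = 13.959 × 4.599 = 64.2.
q = γ·D_f = 16.9 × 0.8 = 13.52 kPa.
q·N_q = 13.52 × 64.195 = 867.92 kPa
0.5·γ·B·N_γ = 0.5 × 16.9 × 1.62 × 93.7 = 1282.7 kPa
q_ult = 867.92 + 1282.7 = 2150.6 kPa.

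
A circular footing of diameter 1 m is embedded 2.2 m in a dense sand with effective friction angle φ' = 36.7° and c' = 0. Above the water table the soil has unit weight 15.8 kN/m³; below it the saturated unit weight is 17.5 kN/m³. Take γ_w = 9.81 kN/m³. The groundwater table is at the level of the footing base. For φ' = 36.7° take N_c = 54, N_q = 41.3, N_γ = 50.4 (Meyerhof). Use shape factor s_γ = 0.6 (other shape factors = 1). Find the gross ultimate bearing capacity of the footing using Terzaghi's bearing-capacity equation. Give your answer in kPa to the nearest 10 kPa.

q_ult ≈ 1550 kPa

Overburden at base level: q = 15.8 × 2.2 = 34.76 kPa.
Below the base the soil is submerged, so the ½γBN_γ term uses γ' = 17.5 − 9.81 = 7.69 kN/m³.
Surcharge term q·N_q = 34.76 × 41.3 = 1435.6 kPa; self-weight term 0.5·γ·B·N_γ·s_γ = 0.5 × 7.69 × 1 × 50.4 × 0.6 = 116.27 kPa.
q_ult = 1435.6 + 116.27 = 1551.9 kPa.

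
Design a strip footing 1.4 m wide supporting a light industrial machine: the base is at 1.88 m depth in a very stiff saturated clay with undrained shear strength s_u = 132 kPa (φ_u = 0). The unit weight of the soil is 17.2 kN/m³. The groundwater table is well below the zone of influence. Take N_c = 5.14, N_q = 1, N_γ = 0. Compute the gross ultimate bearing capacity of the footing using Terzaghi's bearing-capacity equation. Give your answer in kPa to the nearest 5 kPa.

Overburden at base level: q = 17.2 × 1.88 = 32.336 kPa.
Cohesion term c·N_c = 132 × 5.14 = 678.48 kPa; surcharge term q·N_q = 32.336 × 1 = 32.336 kPa.
q_ult = 678.48 + 32.336 = 710.82 kPa.

q_ult ≈ 710 kPa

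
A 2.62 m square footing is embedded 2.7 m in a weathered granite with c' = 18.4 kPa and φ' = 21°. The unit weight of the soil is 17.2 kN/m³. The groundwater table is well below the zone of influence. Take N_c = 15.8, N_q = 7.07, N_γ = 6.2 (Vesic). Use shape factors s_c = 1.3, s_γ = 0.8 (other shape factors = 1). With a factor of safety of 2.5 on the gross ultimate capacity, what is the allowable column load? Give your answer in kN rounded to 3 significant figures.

P_all ≈ 2250 kN

Effective surcharge at the founding depth q = γ·D_f = 17.2 × 2.7 = 46.44 kPa.
q_ult = c·N_c·s_c + q·N_q + 0.5·γ·B·N_γ·s_γ
     = 18.4 × 15.8 × 1.3 + 46.44 × 7.07 + 0.5 × 17.2 × 2.62 × 6.2 × 0.8
     = 377.94 + 328.33 + 111.76 = 818.03 kPa.
Gross allowable pressure q_all = 818.03 / 2.5 = 327.21 kPa.
Footing area = 6.8644 m², so allowable column load = 327.21 × 6.8644 = 2246.1 kN.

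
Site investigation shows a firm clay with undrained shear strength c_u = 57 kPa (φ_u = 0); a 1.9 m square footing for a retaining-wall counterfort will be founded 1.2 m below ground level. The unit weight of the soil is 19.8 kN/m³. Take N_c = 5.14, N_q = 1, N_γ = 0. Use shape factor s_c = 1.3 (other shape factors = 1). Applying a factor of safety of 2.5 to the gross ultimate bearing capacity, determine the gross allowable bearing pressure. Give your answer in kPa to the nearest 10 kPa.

q_all ≈ 160 kPa

Effective surcharge at the founding depth q = γ·D_f = 19.8 × 1.2 = 23.76 kPa.
q_ult = c·N_c·s_c + q·N_q
     = 57 × 5.14 × 1.3 + 23.76 × 1
     = 380.87 + 23.76 = 404.63 kPa.
q_all = q_ult / FS = 404.63 / 2.5 = 161.85 kPa.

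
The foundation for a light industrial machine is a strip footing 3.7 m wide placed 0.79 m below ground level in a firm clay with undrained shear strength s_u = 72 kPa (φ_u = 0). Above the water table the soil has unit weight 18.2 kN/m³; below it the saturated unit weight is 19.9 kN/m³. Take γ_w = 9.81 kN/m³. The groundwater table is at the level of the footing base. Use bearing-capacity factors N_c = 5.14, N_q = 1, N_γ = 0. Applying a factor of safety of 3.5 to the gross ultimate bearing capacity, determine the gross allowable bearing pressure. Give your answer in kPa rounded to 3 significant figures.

q_all ≈ 110 kPa

q = γ·D_f = 18.2 × 0.79 = 14.378 kPa.
c·N_c = 72 × 5.14 = 370.08 kPa
q·N_q = 14.378 × 1 = 14.378 kPa
q_ult = 370.08 + 14.378 = 384.46 kPa.
q_all = q_ult / FS = 384.46 / 3.5 = 109.85 kPa.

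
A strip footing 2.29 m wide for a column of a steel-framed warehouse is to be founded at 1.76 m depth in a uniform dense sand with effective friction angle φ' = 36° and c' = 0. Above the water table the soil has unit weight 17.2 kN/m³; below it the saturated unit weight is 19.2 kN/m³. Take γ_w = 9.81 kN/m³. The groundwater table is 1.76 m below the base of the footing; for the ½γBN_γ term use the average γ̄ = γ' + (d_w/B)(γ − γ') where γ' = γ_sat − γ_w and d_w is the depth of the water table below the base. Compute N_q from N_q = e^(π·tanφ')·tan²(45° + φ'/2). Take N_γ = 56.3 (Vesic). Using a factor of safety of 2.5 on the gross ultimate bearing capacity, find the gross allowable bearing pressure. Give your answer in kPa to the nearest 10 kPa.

N_q = e^(π·tan36°)·tan²(63°) = 37.75.
Overburden at base level: q = 17.2 × 1.76 = 30.272 kPa.
The water table is 1.76 m below the base (< B = 2.29 m), so the ½γBN_γ term uses γ̄ = γ' + (d_w/B)(γ − γ') = 9.39 + (1.76/2.29)(17.2 − 9.39) = 15.392 kN/m³.
Surcharge term q·N_q = 30.272 × 37.752 = 1142.8 kPa; self-weight term 0.5·γ·B·N_γ = 0.5 × 15.392 × 2.29 × 56.3 = 992.25 kPa.
q_ult = 1142.8 + 992.25 = 2135.1 kPa.
q_all = 2135.1 / 2.5 = 854.04 kPa.

q_all ≈ 850 kPa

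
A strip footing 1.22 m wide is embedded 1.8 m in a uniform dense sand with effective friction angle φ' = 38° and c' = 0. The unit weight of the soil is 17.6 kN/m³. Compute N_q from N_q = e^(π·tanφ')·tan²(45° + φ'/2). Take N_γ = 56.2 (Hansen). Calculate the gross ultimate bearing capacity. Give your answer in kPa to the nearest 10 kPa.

q_ult ≈ 2150 kPa

tan38° = 0.7813, so N_q = e^(π×0.7813)·tan²(64°) = 11.64 × 4.204 = 48.93.
Effective surcharge at the founding depth q = γ·D_f = 17.6 × 1.8 = 31.68 kPa.
q_ult = q·N_q + 0.5·γ·B·N_γ
     = 31.68 × 48.933 + 0.5 × 17.6 × 1.22 × 56.2
     = 1550.2 + 603.36 = 2153.6 kPa.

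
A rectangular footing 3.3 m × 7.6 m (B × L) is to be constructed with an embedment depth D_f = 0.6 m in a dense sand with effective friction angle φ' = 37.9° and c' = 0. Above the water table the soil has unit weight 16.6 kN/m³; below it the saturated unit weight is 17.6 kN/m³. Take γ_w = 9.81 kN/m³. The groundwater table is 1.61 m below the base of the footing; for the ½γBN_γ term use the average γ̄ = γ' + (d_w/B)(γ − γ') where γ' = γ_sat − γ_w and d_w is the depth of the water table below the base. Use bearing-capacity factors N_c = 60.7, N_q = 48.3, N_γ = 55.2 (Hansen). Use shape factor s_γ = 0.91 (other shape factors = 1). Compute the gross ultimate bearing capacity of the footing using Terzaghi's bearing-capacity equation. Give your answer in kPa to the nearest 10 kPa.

q_ult ≈ 1480 kPa

q = γ·D_f = 16.6 × 0.6 = 9.96 kPa.
γ' = 7.79 kN/m³; averaging over the depth B below the base, γ̄ = γ' + (d_w/B)(γ − γ') = 12.088 kN/m³.
q·N_q = 9.96 × 48.3 = 481.07 kPa
0.5·γ·B·N_γ·s_γ = 0.5 × 12.088 × 3.3 × 55.2 × 0.91 = 1001.9 kPa
q_ult = 481.07 + 1001.9 = 1483 kPa.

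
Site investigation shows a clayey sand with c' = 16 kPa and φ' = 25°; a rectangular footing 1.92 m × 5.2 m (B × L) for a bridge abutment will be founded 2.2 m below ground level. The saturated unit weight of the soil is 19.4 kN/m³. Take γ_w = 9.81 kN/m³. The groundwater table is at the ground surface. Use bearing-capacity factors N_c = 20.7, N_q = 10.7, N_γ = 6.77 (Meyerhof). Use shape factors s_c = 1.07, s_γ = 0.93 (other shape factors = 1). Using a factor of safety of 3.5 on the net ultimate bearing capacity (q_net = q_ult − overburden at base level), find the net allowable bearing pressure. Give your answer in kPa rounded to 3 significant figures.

q_all(net) ≈ 176 kPa

With the water table at the surface the whole profile is submerged: γ' = 19.4 − 9.81 = 9.59 kN/m³, so q = γ'·D_f = 21.098 kPa; the same γ' applies in the ½γBN_γ term.
q_ult = c·N_c·s_c + q·N_q + 0.5·γ·B·N_γ·s_γ
     = 16 × 20.7 × 1.07 + 21.098 × 10.7 + 0.5 × 9.59 × 1.92 × 6.77 × 0.93
     = 354.38 + 225.75 + 57.964 = 638.1 kPa.
q_net = 638.1 − 21.098 = 617 kPa.
q_all(net) = 617 / 3.5 = 176.29 kPa.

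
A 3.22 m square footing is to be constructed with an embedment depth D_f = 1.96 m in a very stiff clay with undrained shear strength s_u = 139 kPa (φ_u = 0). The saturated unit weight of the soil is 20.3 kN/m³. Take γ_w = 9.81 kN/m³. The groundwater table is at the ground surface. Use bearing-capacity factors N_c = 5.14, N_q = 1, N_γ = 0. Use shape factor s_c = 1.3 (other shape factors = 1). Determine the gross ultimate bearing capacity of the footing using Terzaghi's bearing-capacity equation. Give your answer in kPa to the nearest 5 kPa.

With the water table at the surface the whole profile is submerged: γ' = 20.3 − 9.81 = 10.49 kN/m³, so q = γ'·D_f = 20.56 kPa.
q_ult = c·N_c·s_c + q·N_q
     = 139 × 5.14 × 1.3 + 20.56 × 1
     = 928.8 + 20.56 = 949.36 kPa.

q_ult ≈ 950 kPa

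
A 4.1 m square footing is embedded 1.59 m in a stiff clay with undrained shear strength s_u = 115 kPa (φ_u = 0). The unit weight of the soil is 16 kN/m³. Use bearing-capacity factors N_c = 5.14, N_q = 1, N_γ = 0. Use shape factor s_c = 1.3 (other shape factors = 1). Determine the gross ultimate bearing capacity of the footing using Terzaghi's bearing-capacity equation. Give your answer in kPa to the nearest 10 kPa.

q_ult ≈ 790 kPa

Overburden at base level: q = 16 × 1.59 = 25.44 kPa.
Cohesion term c·N_c·s_c = 115 × 5.14 × 1.3 = 768.43 kPa; surcharge term q·N_q = 25.44 × 1 = 25.44 kPa.
q_ult = 768.43 + 25.44 = 793.87 kPa.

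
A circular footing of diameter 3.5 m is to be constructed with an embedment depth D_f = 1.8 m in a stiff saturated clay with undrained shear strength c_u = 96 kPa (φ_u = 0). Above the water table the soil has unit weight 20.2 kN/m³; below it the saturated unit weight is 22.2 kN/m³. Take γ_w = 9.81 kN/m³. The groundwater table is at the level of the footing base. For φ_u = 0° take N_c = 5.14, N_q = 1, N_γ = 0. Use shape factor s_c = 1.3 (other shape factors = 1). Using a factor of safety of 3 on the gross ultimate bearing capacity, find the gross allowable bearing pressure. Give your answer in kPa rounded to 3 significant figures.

q_all ≈ 226 kPa

Overburden at base level: q = 20.2 × 1.8 = 36.36 kPa.
Cohesion term c·N_c·s_c = 96 × 5.14 × 1.3 = 641.47 kPa; surcharge term q·N_q = 36.36 × 1 = 36.36 kPa.
q_ult = 641.47 + 36.36 = 677.83 kPa.
q_all = 677.83 / 3 = 225.94 kPa.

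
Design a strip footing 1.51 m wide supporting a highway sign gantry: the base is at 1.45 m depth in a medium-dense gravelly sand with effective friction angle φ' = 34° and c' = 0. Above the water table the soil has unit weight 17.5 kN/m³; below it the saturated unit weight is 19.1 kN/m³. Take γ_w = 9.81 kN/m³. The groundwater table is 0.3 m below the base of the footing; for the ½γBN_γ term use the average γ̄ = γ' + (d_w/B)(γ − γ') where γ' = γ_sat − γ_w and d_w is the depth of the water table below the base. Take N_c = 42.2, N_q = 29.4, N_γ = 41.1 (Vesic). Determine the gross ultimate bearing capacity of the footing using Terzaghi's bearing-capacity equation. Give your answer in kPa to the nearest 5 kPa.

Effective surcharge at the founding depth q = γ·D_f = 17.5 × 1.45 = 25.375 kPa.
With d_w = 0.3 m < B, γ̄ = 9.29 + (0.3/1.51) × (17.5 − 9.29) = 10.921 kN/m³.
q_ult = q·N_q + 0.5·γ·B·N_γ
     = 25.375 × 29.4 + 0.5 × 10.921 × 1.51 × 41.1
     = 746.02 + 338.89 = 1084.9 kPa.

q_ult ≈ 1085 kPa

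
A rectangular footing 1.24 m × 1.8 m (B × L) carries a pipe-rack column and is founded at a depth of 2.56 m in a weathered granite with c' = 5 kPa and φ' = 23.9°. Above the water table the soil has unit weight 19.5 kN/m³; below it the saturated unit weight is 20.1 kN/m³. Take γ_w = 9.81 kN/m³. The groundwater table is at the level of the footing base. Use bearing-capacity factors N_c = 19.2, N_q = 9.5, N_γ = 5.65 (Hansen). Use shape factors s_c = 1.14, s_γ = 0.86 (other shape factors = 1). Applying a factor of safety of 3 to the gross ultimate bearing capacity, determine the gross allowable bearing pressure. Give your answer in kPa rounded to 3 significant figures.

q_all ≈ 205 kPa

q = γ·D_f = 19.5 × 2.56 = 49.92 kPa.
For the ½γBN_γ term take γ' = 20.1 − 9.81 = 10.29 kN/m³ (soil below base is submerged).
c·N_c·s_c = 5 × 19.2 × 1.14 = 109.44 kPa
q·N_q = 49.92 × 9.5 = 474.24 kPa
0.5·γ·B·N_γ·s_γ = 0.5 × 10.29 × 1.24 × 5.65 × 0.86 = 30.999 kPa
q_ult = 109.44 + 474.24 + 30.999 = 614.68 kPa.
q_all = q_ult / FS = 614.68 / 3 = 204.89 kPa.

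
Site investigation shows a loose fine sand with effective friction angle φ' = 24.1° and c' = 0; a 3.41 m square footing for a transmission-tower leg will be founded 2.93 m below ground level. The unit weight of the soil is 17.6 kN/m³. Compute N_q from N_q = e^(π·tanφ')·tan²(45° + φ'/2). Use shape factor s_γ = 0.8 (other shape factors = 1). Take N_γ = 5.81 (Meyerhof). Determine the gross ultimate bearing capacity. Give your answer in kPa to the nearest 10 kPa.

q_ult ≈ 640 kPa

tan24.1° = 0.4473, so N_q = e^(π×0.4473)·tan²(57.05°) = 4.077 × 2.38 = 9.7.
Overburden at base level: q = 17.6 × 2.93 = 51.568 kPa.
Surcharge term q·N_q = 51.568 × 9.7038 = 500.4 kPa; self-weight term 0.5·γ·B·N_γ·s_γ = 0.5 × 17.6 × 3.41 × 5.81 × 0.8 = 139.48 kPa.
q_ult = 500.4 + 139.48 = 639.88 kPa.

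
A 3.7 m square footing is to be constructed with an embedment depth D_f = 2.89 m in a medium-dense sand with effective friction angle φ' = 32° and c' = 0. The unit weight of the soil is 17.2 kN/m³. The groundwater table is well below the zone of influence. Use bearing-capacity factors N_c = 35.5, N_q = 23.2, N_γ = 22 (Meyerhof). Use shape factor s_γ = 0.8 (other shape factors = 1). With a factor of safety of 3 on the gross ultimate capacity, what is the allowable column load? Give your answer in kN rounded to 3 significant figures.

Overburden at base level: q = 17.2 × 2.89 = 49.708 kPa.
Surcharge term q·N_q = 49.708 × 23.2 = 1153.2 kPa; self-weight term 0.5·γ·B·N_γ·s_γ = 0.5 × 17.2 × 3.7 × 22 × 0.8 = 560.03 kPa.
q_ult = 1153.2 + 560.03 = 1713.3 kPa.
Gross allowable pressure q_all = 1713.3 / 3 = 571.09 kPa.
Footing area = 13.69 m², so allowable column load = 571.09 × 13.69 = 7818.2 kN.

P_all ≈ 7820 kN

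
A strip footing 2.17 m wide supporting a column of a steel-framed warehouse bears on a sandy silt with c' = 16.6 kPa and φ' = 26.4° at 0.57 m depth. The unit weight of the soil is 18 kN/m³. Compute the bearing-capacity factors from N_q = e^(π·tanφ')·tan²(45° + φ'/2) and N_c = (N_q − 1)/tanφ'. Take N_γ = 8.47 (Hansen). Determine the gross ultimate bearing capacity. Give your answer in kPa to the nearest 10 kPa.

tan26.4° = 0.4964, so N_q = e^(π×0.4964)·tan²(58.2°) = 4.756 × 2.601 = 12.37.
N_c = (12.37 − 1)/tan26.4° = 22.91.
q = γ·D_f = 18 × 0.57 = 10.26 kPa.
c·N_c = 16.6 × 22.91 = 380.31 kPa
q·N_q = 10.26 × 12.373 = 126.94 kPa
0.5·γ·B·N_γ = 0.5 × 18 × 2.17 × 8.47 = 165.42 kPa
q_ult = 380.31 + 126.94 + 165.42 = 672.67 kPa.

q_ult ≈ 670 kPa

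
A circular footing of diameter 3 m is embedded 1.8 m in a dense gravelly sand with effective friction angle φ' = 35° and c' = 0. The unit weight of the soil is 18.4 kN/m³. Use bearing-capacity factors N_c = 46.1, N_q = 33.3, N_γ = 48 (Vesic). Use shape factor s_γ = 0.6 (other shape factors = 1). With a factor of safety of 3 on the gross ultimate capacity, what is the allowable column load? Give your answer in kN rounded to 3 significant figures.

P_all ≈ 4470 kN

Effective surcharge at the founding depth q = γ·D_f = 18.4 × 1.8 = 33.12 kPa.
q_ult = q·N_q + 0.5·γ·B·N_γ·s_γ
     = 33.12 × 33.3 + 0.5 × 18.4 × 3 × 48 × 0.6
     = 1102.9 + 794.88 = 1897.8 kPa.
Gross allowable pressure q_all = 1897.8 / 3 = 632.59 kPa.
Footing area = 7.0686 m², so allowable column load = 632.59 × 7.0686 = 4471.5 kN.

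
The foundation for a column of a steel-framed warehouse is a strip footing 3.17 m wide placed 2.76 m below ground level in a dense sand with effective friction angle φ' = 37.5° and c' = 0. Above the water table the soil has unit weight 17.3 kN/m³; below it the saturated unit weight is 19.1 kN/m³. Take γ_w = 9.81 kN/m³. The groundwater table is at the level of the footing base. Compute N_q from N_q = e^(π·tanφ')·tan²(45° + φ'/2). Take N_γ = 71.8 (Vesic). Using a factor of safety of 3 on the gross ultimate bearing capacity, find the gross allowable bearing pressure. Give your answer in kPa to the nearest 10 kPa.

N_q = e^(π·tan37.5°)·tan²(63.75°) = 45.81.
q = γ·D_f = 17.3 × 2.76 = 47.748 kPa.
For the ½γBN_γ term take γ' = 19.1 − 9.81 = 9.29 kN/m³ (soil below base is submerged).
q·N_q = 47.748 × 45.811 = 2187.4 kPa
0.5·γ·B·N_γ = 0.5 × 9.29 × 3.17 × 71.8 = 1057.2 kPa
q_ult = 2187.4 + 1057.2 = 3244.6 kPa.
q_all = 3244.6 / 3 = 1081.5 kPa.

q_all ≈ 1080 kPa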